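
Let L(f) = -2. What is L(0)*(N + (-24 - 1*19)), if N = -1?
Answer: 88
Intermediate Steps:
L(0)*(N + (-24 - 1*19)) = -2*(-1 + (-24 - 1*19)) = -2*(-1 + (-24 - 19)) = -2*(-1 - 43) = -2*(-44) = 88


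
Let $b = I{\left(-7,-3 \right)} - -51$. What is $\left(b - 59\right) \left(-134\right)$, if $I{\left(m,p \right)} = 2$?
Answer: $804$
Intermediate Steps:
$b = 53$ ($b = 2 - -51 = 2 + 51 = 53$)
$\left(b - 59\right) \left(-134\right) = \left(53 - 59\right) \left(-134\right) = \left(-6\right) \left(-134\right) = 804$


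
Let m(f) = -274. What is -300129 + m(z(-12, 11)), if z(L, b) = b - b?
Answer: -300403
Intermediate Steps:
z(L, b) = 0
-300129 + m(z(-12, 11)) = -300129 - 274 = -300403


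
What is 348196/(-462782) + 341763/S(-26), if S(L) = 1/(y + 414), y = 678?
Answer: 86356323333538/231391 ≈ 3.7320e+8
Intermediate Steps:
S(L) = 1/1092 (S(L) = 1/(678 + 414) = 1/1092)
348196/(-462782) + 341763/S(-26) = 348196/(-462782) + 341763/(1/1092) = 348196*(-1/462782) + 341763*1092 = -174098/231391 + 373205196 = 86356323333538/231391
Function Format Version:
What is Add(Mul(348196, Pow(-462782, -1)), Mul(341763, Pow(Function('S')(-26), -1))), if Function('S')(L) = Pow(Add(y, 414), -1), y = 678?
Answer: Rational(86356323333538, 231391) ≈ 3.7320e+8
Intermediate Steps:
Function('S')(L) = Rational(1, 1092) (Function('S')(L) = Pow(Add(678, 414), -1) = Pow(1092, -1) = Rational(1, 1092))
Add(Mul(348196, Pow(-462782, -1)), Mul(341763, Pow(Function('S')(-26), -1))) = Add(Mul(348196, Pow(-462782, -1)), Mul(341763, Pow(Rational(1, 1092), -1))) = Add(Mul(348196, Rational(-1, 462782)), Mul(341763, 1092)) = Add(Rational(-174098, 231391), 373205196) = Rational(86356323333538, 231391)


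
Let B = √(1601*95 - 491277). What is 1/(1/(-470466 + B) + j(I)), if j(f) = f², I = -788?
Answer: 137438873364032606/85341843781863729460161 + I*√339182/85341843781863729460161 ≈ 1.6105e-6 + 6.8242e-21*I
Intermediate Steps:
B = I*√339182 (B = √(152095 - 491277) = √(-339182) = I*√339182 ≈ 582.39*I)
1/(1/(-470466 + B) + j(I)) = 1/(1/(-470466 + I*√339182) + (-788)²) = 1/(1/(-470466 + I*√339182) + 620944) = 1/(620944 + 1/(-470466 + I*√339182))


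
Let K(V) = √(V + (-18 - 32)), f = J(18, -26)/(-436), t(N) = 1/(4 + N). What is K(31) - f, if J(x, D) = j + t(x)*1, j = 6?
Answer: 133/9592 + I*√19 ≈ 0.013866 + 4.3589*I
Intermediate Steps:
J(x, D) = 6 + 1/(4 + x)
f = -133/9592 (f = ((25 + 6*18)/(4 + 18))/(-436) = ((25 + 108)/22)*(-1/436) = ((1/22)*133)*(-1/436) = (133/22)*(-1/436) = -133/9592 ≈ -0.013866)
K(V) = √(-50 + V) (K(V) = √(V - 50) = √(-50 + V))
K(31) - f = √(-50 + 31) - 1*(-133/9592) = √(-19) + 133/9592 = I*√19 + 133/9592 = 133/9592 + I*√19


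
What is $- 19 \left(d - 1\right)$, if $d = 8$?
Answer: $-133$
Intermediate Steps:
$- 19 \left(d - 1\right) = - 19 \left(8 - 1\right) = \left(-19\right) 7 = -133$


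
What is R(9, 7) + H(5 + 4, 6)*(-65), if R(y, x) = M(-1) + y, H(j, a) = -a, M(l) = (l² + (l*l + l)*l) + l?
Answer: 399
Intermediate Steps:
M(l) = l + l² + l*(l + l²) (M(l) = (l² + (l² + l)*l) + l = (l² + (l + l²)*l) + l = (l² + l*(l + l²)) + l = l + l² + l*(l + l²))
R(y, x) = y (R(y, x) = -(1 + (-1)² + 2*(-1)) + y = -(1 + 1 - 2) + y = -1*0 + y = 0 + y = y)
R(9, 7) + H(5 + 4, 6)*(-65) = 9 - 1*6*(-65) = 9 - 6*(-65) = 9 + 390 = 399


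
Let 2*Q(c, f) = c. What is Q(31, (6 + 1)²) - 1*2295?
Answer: -4559/2 ≈ -2279.5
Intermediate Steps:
Q(c, f) = c/2
Q(31, (6 + 1)²) - 1*2295 = (½)*31 - 1*2295 = 31/2 - 2295 = -4559/2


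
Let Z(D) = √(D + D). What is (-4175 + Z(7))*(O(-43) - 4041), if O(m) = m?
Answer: 17050700 - 4084*√14 ≈ 1.7035e+7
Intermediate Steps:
Z(D) = √2*√D (Z(D) = √(2*D) = √2*√D)
(-4175 + Z(7))*(O(-43) - 4041) = (-4175 + √2*√7)*(-43 - 4041) = (-4175 + √14)*(-4084) = 17050700 - 4084*√14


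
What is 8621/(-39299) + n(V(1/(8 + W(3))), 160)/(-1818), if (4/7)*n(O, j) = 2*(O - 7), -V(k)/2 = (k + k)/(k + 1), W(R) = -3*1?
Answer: -87710729/428673492 ≈ -0.20461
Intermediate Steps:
W(R) = -3
V(k) = -4*k/(1 + k) (V(k) = -2*(k + k)/(k + 1) = -2*2*k/(1 + k) = -4*k/(1 + k))
n(O, j) = -49/2 + 7*O/2 (n(O, j) = 7*(2*(O - 7))/4 = 7*(2*(-7 + O))/4 = 7*(-14 + 2*O)/4 = -49/2 + 7*O/2)
8621/(-39299) + n(V(1/(8 + W(3))), 160)/(-1818) = 8621/(-39299) + (-49/2 + 7*(-4/((8 - 3)*(1 + 1/(8 - 3))))/2)/(-1818) = 8621*(-1/39299) + (-49/2 + 7*(-4/(5*(1 + 1/5)))/2)*(-1/1818) = -8621/39299 + (-49/2 + 7*(-4*⅕/(1 + ⅕))/2)*(-1/1818) = -8621/39299 + (-49/2 + 7*(-4*⅕/6/5)/2)*(-1/1818) = -8621/39299 + (-49/2 + 7*(-4*⅕*⅚)/2)*(-1/1818) = -8621/39299 + (-49/2 + (7/2)*(-⅔))*(-1/1818) = -8621/39299 + (-49/2 - 7/3)*(-1/1818) = -8621/39299 - 161/6*(-1/1818) = -8621/39299 + 161/10908 = -87710729/428673492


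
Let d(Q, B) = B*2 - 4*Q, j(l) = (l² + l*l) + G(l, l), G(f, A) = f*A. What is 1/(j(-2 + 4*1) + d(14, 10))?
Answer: -1/24 ≈ -0.041667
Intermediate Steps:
G(f, A) = A*f
j(l) = 3*l² (j(l) = (l² + l*l) + l*l = (l² + l²) + l² = 2*l² + l² = 3*l²)
d(Q, B) = -4*Q + 2*B (d(Q, B) = 2*B - 4*Q = -4*Q + 2*B)
1/(j(-2 + 4*1) + d(14, 10)) = 1/(3*(-2 + 4*1)² + (-4*14 + 2*10)) = 1/(3*(-2 + 4)² + (-56 + 20)) = 1/(3*2² - 36) = 1/(3*4 - 36) = 1/(12 - 36) = 1/(-24) = -1/24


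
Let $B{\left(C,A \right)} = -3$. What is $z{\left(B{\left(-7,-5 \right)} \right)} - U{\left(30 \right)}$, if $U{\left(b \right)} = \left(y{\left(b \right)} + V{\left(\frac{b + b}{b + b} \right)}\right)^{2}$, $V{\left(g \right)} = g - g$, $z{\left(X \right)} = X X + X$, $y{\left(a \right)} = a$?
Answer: $-894$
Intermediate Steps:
$z{\left(X \right)} = X + X^{2}$ ($z{\left(X \right)} = X^{2} + X = X + X^{2}$)
$V{\left(g \right)} = 0$
$U{\left(b \right)} = b^{2}$ ($U{\left(b \right)} = \left(b + 0\right)^{2} = b^{2}$)
$z{\left(B{\left(-7,-5 \right)} \right)} - U{\left(30 \right)} = - 3 \left(1 - 3\right) - 30^{2} = \left(-3\right) \left(-2\right) - 900 = 6 - 900 = -894$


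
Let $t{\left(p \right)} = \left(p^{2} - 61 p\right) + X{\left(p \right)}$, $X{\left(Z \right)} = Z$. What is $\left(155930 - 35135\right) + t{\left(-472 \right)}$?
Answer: $371899$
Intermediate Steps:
$t{\left(p \right)} = p^{2} - 60 p$ ($t{\left(p \right)} = \left(p^{2} - 61 p\right) + p = p^{2} - 60 p$)
$\left(155930 - 35135\right) + t{\left(-472 \right)} = \left(155930 - 35135\right) - 472 \left(-60 - 472\right) = 120795 - -251104 = 120795 + 251104 = 371899$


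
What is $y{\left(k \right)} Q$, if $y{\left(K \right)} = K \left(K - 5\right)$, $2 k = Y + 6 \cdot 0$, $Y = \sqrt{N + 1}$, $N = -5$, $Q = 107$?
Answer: $107 i \left(-5 + i\right) \approx -107.0 - 535.0 i$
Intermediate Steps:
$Y = 2 i$ ($Y = \sqrt{-5 + 1} = \sqrt{-4} = 2 i \approx 2.0 i$)
$k = i$ ($k = \frac{2 i + 6 \cdot 0}{2} = \frac{2 i + 0}{2} = \frac{2 i}{2} = i \approx 1.0 i$)
$y{\left(K \right)} = K \left(-5 + K\right)$
$y{\left(k \right)} Q = i \left(-5 + i\right) 107 = 107 i \left(-5 + i\right)$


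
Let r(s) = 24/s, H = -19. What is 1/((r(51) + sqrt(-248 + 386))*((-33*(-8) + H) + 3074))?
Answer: -68/66077971 + 289*sqrt(138)/132155942 ≈ 2.4660e-5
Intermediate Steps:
1/((r(51) + sqrt(-248 + 386))*((-33*(-8) + H) + 3074)) = 1/((24/51 + sqrt(-248 + 386))*((-33*(-8) - 19) + 3074)) = 1/((24*(1/51) + sqrt(138))*((264 - 19) + 3074)) = 1/((8/17 + sqrt(138))*(245 + 3074)) = 1/((8/17 + sqrt(138))*3319) = 1/(26552/17 + 3319*sqrt(138))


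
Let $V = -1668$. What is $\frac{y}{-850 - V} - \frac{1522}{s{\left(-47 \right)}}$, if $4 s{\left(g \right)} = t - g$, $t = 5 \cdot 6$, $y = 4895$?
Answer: $- \frac{4603069}{62986} \approx -73.081$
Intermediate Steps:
$t = 30$
$s{\left(g \right)} = \frac{15}{2} - \frac{g}{4}$ ($s{\left(g \right)} = \frac{30 - g}{4} = \frac{15}{2} - \frac{g}{4}$)
$\frac{y}{-850 - V} - \frac{1522}{s{\left(-47 \right)}} = \frac{4895}{-850 - -1668} - \frac{1522}{\frac{15}{2} - - \frac{47}{4}} = \frac{4895}{-850 + 1668} - \frac{1522}{\frac{15}{2} + \frac{47}{4}} = \frac{4895}{818} - \frac{1522}{\frac{77}{4}} = 4895 \cdot \frac{1}{818} - \frac{6088}{77} = \frac{4895}{818} - \frac{6088}{77} = - \frac{4603069}{62986}$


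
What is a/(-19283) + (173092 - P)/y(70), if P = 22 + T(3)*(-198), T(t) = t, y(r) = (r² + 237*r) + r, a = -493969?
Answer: 159076529/4724335 ≈ 33.672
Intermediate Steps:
y(r) = r² + 238*r
P = -572 (P = 22 + 3*(-198) = 22 - 594 = -572)
a/(-19283) + (173092 - P)/y(70) = -493969/(-19283) + (173092 - 1*(-572))/((70*(238 + 70))) = -493969*(-1/19283) + (173092 + 572)/((70*308)) = 493969/19283 + 173664/21560 = 493969/19283 + 173664*(1/21560) = 493969/19283 + 21708/2695 = 159076529/4724335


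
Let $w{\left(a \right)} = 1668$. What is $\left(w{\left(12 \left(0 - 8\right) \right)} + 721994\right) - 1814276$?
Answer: $-1090614$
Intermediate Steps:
$\left(w{\left(12 \left(0 - 8\right) \right)} + 721994\right) - 1814276 = \left(1668 + 721994\right) - 1814276 = 723662 - 1814276 = -1090614$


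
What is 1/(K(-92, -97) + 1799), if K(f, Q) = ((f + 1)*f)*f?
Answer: -1/768425 ≈ -1.3014e-6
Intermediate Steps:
K(f, Q) = f**2*(1 + f) (K(f, Q) = ((1 + f)*f)*f = (f*(1 + f))*f = f**2*(1 + f))
1/(K(-92, -97) + 1799) = 1/((-92)**2*(1 - 92) + 1799) = 1/(8464*(-91) + 1799) = 1/(-770224 + 1799) = 1/(-768425) = -1/768425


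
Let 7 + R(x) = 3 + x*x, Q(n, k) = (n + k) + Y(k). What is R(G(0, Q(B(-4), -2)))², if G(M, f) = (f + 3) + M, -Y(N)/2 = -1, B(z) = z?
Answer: 9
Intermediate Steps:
Y(N) = 2 (Y(N) = -2*(-1) = 2)
Q(n, k) = 2 + k + n (Q(n, k) = (n + k) + 2 = (k + n) + 2 = 2 + k + n)
G(M, f) = 3 + M + f (G(M, f) = (3 + f) + M = 3 + M + f)
R(x) = -4 + x² (R(x) = -7 + (3 + x*x) = -7 + (3 + x²) = -4 + x²)
R(G(0, Q(B(-4), -2)))² = (-4 + (3 + 0 + (2 - 2 - 4))²)² = (-4 + (3 + 0 - 4)²)² = (-4 + (-1)²)² = (-4 + 1)² = (-3)² = 9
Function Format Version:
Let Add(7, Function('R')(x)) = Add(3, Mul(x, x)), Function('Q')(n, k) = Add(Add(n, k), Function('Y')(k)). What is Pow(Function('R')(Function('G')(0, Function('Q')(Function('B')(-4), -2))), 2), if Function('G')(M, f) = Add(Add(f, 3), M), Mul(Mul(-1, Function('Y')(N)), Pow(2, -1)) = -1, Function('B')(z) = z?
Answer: 9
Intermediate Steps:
Function('Y')(N) = 2 (Function('Y')(N) = Mul(-2, -1) = 2)
Function('Q')(n, k) = Add(2, k, n) (Function('Q')(n, k) = Add(Add(n, k), 2) = Add(Add(k, n), 2) = Add(2, k, n))
Function('G')(M, f) = Add(3, M, f) (Function('G')(M, f) = Add(Add(3, f), M) = Add(3, M, f))
Function('R')(x) = Add(-4, Pow(x, 2)) (Function('R')(x) = Add(-7, Add(3, Mul(x, x))) = Add(-7, Add(3, Pow(x, 2))) = Add(-4, Pow(x, 2)))
Pow(Function('R')(Function('G')(0, Function('Q')(Function('B')(-4), -2))), 2) = Pow(Add(-4, Pow(Add(3, 0, Add(2, -2, -4)), 2)), 2) = Pow(Add(-4, Pow(Add(3, 0, -4), 2)), 2) = Pow(Add(-4, Pow(-1, 2)), 2) = Pow(Add(-4, 1), 2) = Pow(-3, 2) = 9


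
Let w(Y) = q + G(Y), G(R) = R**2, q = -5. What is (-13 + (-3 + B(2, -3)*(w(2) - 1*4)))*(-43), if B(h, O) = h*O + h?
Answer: -172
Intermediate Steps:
w(Y) = -5 + Y**2
B(h, O) = h + O*h (B(h, O) = O*h + h = h + O*h)
(-13 + (-3 + B(2, -3)*(w(2) - 1*4)))*(-43) = (-13 + (-3 + (2*(1 - 3))*((-5 + 2**2) - 1*4)))*(-43) = (-13 + (-3 + (2*(-2))*((-5 + 4) - 4)))*(-43) = (-13 + (-3 - 4*(-1 - 4)))*(-43) = (-13 + (-3 - 4*(-5)))*(-43) = (-13 + (-3 + 20))*(-43) = (-13 + 17)*(-43) = 4*(-43) = -172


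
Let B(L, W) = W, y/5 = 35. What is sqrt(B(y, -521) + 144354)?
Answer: sqrt(143833) ≈ 379.25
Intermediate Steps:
y = 175 (y = 5*35 = 175)
sqrt(B(y, -521) + 144354) = sqrt(-521 + 144354) = sqrt(143833)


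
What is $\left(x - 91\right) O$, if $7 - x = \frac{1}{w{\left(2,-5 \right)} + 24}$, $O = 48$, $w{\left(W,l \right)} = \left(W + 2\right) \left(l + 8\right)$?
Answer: $- \frac{12100}{3} \approx -4033.3$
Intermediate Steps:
$w{\left(W,l \right)} = \left(2 + W\right) \left(8 + l\right)$
$x = \frac{251}{36}$ ($x = 7 - \frac{1}{\left(16 + 2 \left(-5\right) + 8 \cdot 2 + 2 \left(-5\right)\right) + 24} = 7 - \frac{1}{\left(16 - 10 + 16 - 10\right) + 24} = 7 - \frac{1}{12 + 24} = 7 - \frac{1}{36} = \frac{251}{36} \approx 6.9722$)
$\left(x - 91\right) O = \left(\frac{251}{36} - 91\right) 48 = \left(- \frac{3025}{36}\right) 48 = - \frac{12100}{3}$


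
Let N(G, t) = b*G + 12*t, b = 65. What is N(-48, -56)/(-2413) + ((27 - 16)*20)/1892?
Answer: 175121/103759 ≈ 1.6878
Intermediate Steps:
N(G, t) = 12*t + 65*G (N(G, t) = 65*G + 12*t = 12*t + 65*G)
N(-48, -56)/(-2413) + ((27 - 16)*20)/1892 = (12*(-56) + 65*(-48))/(-2413) + ((27 - 16)*20)/1892 = (-672 - 3120)*(-1/2413) + (11*20)*(1/1892) = -3792*(-1/2413) + 220*(1/1892) = 3792/2413 + 5/43 = 175121/103759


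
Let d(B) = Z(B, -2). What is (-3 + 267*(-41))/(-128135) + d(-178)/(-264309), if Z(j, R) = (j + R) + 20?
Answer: 582937030/6773446743 ≈ 0.086062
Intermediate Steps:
Z(j, R) = 20 + R + j (Z(j, R) = (R + j) + 20 = 20 + R + j)
d(B) = 18 + B (d(B) = 20 - 2 + B = 18 + B)
(-3 + 267*(-41))/(-128135) + d(-178)/(-264309) = (-3 + 267*(-41))/(-128135) + (18 - 178)/(-264309) = (-3 - 10947)*(-1/128135) - 160*(-1/264309) = -10950*(-1/128135) + 160/264309 = 2190/25627 + 160/264309 = 582937030/6773446743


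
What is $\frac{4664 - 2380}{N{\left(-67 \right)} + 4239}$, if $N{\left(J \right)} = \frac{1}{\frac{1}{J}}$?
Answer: $\frac{571}{1043} \approx 0.54746$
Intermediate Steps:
$N{\left(J \right)} = J$
$\frac{4664 - 2380}{N{\left(-67 \right)} + 4239} = \frac{4664 - 2380}{-67 + 4239} = \frac{2284}{4172} = 2284 \cdot \frac{1}{4172} = \frac{571}{1043}$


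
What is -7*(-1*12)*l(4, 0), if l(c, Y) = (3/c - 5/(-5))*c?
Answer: 588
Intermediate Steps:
l(c, Y) = c*(1 + 3/c) (l(c, Y) = (3/c - 5*(-1/5))*c = (3/c + 1)*c = (1 + 3/c)*c = c*(1 + 3/c))
-7*(-1*12)*l(4, 0) = -7*(-1*12)*(3 + 4) = -(-84)*7 = -7*(-84) = 588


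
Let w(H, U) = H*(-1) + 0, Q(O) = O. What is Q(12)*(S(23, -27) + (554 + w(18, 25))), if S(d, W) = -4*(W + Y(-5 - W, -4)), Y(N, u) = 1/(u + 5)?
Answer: 7680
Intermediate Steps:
w(H, U) = -H (w(H, U) = -H + 0 = -H)
Y(N, u) = 1/(5 + u)
S(d, W) = -4 - 4*W (S(d, W) = -4*(W + 1/(5 - 4)) = -4*(W + 1/1) = -4*(W + 1) = -4*(1 + W) = -4 - 4*W)
Q(12)*(S(23, -27) + (554 + w(18, 25))) = 12*((-4 - 4*(-27)) + (554 - 1*18)) = 12*((-4 + 108) + (554 - 18)) = 12*(104 + 536) = 12*640 = 7680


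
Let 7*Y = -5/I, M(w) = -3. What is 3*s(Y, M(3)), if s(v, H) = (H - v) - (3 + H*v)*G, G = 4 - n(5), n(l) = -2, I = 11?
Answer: -5106/77 ≈ -66.312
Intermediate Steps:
Y = -5/77 (Y = (-5/11)/7 = (-5*1/11)/7 = (⅐)*(-5/11) = -5/77 ≈ -0.064935)
G = 6 (G = 4 - 1*(-2) = 4 + 2 = 6)
s(v, H) = -18 + H - v - 6*H*v (s(v, H) = (H - v) - (3 + H*v)*6 = (H - v) - (18 + 6*H*v) = (H - v) + (-18 - 6*H*v) = -18 + H - v - 6*H*v)
3*s(Y, M(3)) = 3*(-18 - 3 - 1*(-5/77) - 6*(-3)*(-5/77)) = 3*(-18 - 3 + 5/77 - 90/77) = 3*(-1702/77) = -5106/77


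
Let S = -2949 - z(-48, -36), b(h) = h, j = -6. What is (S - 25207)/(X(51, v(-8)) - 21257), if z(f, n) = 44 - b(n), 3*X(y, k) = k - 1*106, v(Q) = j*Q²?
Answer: 84708/64261 ≈ 1.3182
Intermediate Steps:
v(Q) = -6*Q²
X(y, k) = -106/3 + k/3 (X(y, k) = (k - 1*106)/3 = (k - 106)/3 = (-106 + k)/3 = -106/3 + k/3)
z(f, n) = 44 - n
S = -3029 (S = -2949 - (44 - 1*(-36)) = -2949 - (44 + 36) = -2949 - 1*80 = -2949 - 80 = -3029)
(S - 25207)/(X(51, v(-8)) - 21257) = (-3029 - 25207)/((-106/3 + (-6*(-8)²)/3) - 21257) = -28236/((-106/3 + (-6*64)/3) - 21257) = -28236/((-106/3 + (⅓)*(-384)) - 21257) = -28236/((-106/3 - 128) - 21257) = -28236/(-490/3 - 21257) = -28236/(-64261/3) = -28236*(-3/64261) = 84708/64261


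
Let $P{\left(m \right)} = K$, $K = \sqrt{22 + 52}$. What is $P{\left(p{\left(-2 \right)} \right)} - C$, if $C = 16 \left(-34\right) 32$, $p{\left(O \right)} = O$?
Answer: $17408 + \sqrt{74} \approx 17417.0$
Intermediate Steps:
$K = \sqrt{74} \approx 8.6023$
$P{\left(m \right)} = \sqrt{74}$
$C = -17408$ ($C = \left(-544\right) 32 = -17408$)
$P{\left(p{\left(-2 \right)} \right)} - C = \sqrt{74} - -17408 = \sqrt{74} + 17408 = 17408 + \sqrt{74}$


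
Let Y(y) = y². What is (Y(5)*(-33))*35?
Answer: -28875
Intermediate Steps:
(Y(5)*(-33))*35 = (5²*(-33))*35 = (25*(-33))*35 = -825*35 = -28875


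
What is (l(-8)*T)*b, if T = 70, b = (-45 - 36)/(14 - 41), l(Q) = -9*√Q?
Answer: -3780*I*√2 ≈ -5345.7*I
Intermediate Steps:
b = 3 (b = -81/(-27) = -81*(-1/27) = 3)
(l(-8)*T)*b = (-18*I*√2*70)*3 = -1260*I*√2*3 = -3780*I*√2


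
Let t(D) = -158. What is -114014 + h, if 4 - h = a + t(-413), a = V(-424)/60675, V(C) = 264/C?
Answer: -122040805089/1071925 ≈ -1.1385e+5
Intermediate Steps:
a = -11/1071925 (a = (264/(-424))/60675 = (264*(-1/424))*(1/60675) = -33/53*1/60675 = -11/1071925 ≈ -1.0262e-5)
h = 173651861/1071925 (h = 4 - (-11/1071925 - 158) = 4 - 1*(-169364161/1071925) = 4 + 169364161/1071925 = 173651861/1071925 ≈ 162.00)
-114014 + h = -114014 + 173651861/1071925 = -122040805089/1071925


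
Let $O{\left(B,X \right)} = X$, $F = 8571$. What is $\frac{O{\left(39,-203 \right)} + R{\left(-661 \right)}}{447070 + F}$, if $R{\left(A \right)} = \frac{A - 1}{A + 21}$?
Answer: $- \frac{64629}{145805120} \approx -0.00044326$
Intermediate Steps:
$R{\left(A \right)} = \frac{-1 + A}{21 + A}$
$\frac{O{\left(39,-203 \right)} + R{\left(-661 \right)}}{447070 + F} = \frac{-203 + \frac{-1 - 661}{21 - 661}}{447070 + 8571} = \frac{-203 + \frac{1}{-640} \left(-662\right)}{455641} = \left(-203 - - \frac{331}{320}\right) \frac{1}{455641} = \left(-203 + \frac{331}{320}\right) \frac{1}{455641} = \left(- \frac{64629}{320}\right) \frac{1}{455641} = - \frac{64629}{145805120}$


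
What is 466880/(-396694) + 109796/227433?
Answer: -31314252308/45110653251 ≈ -0.69417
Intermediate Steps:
466880/(-396694) + 109796/227433 = 466880*(-1/396694) + 109796*(1/227433) = -233440/198347 + 109796/227433 = -31314252308/45110653251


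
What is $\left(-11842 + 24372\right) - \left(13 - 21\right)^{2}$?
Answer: $12466$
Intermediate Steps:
$\left(-11842 + 24372\right) - \left(13 - 21\right)^{2} = 12530 - \left(-8\right)^{2} = 12530 - 64 = 12466$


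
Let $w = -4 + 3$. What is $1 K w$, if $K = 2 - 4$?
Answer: $2$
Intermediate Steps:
$w = -1$
$K = -2$ ($K = 2 - 4 = -2$)
$1 K w = 1 \left(-2\right) \left(-1\right) = \left(-2\right) \left(-1\right) = 2$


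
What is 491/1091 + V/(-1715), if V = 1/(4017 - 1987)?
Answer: 1709390859/3798261950 ≈ 0.45005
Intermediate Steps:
V = 1/2030 ≈ 0.00049261
491/1091 + V/(-1715) = 491/1091 + (1/2030)/(-1715) = 491*(1/1091) + (1/2030)*(-1/1715) = 491/1091 - 1/3481450 = 1709390859/3798261950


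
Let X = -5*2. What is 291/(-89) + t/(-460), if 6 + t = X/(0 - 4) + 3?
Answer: -267631/81880 ≈ -3.2686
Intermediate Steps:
X = -10
t = -1/2 (t = -6 + (-10/(0 - 4) + 3) = -6 + (-10/(-4) + 3) = -6 + (-10*(-1/4) + 3) = -6 + (5/2 + 3) = -6 + 11/2 = -1/2 ≈ -0.50000)
291/(-89) + t/(-460) = 291/(-89) - 1/2/(-460) = 291*(-1/89) - 1/2*(-1/460) = -291/89 + 1/920 = -267631/81880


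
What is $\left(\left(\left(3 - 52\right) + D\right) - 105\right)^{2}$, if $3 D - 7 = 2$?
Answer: $22801$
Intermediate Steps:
$D = 3$ ($D = \frac{7}{3} + \frac{1}{3} \cdot 2 = \frac{7}{3} + \frac{2}{3} = 3$)
$\left(\left(\left(3 - 52\right) + D\right) - 105\right)^{2} = \left(\left(\left(3 - 52\right) + 3\right) - 105\right)^{2} = \left(\left(-49 + 3\right) - 105\right)^{2} = \left(-46 - 105\right)^{2} = \left(-151\right)^{2} = 22801$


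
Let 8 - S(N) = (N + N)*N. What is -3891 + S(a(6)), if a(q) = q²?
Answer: -6475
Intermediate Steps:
S(N) = 8 - 2*N² (S(N) = 8 - (N + N)*N = 8 - 2*N*N = 8 - 2*N²)
-3891 + S(a(6)) = -3891 + (8 - 2*(6²)²) = -3891 + (8 - 2*36²) = -3891 + (8 - 2*1296) = -3891 + (8 - 2592) = -3891 - 2584 = -6475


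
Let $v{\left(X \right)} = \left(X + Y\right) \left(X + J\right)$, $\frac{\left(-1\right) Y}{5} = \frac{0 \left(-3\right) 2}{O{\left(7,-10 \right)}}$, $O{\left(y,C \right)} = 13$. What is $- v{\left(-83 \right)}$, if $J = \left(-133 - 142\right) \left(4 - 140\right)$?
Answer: $3097311$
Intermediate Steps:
$J = 37400$ ($J = \left(-275\right) \left(-136\right) = 37400$)
$Y = 0$ ($Y = - 5 \frac{0 \left(-3\right) 2}{13} = - 5 \cdot 0 \cdot 2 \cdot \frac{1}{13} = - 5 \cdot 0 \cdot \frac{1}{13} = \left(-5\right) 0 = 0$)
$v{\left(X \right)} = X \left(37400 + X\right)$ ($v{\left(X \right)} = \left(X + 0\right) \left(X + 37400\right) = X \left(37400 + X\right)$)
$- v{\left(-83 \right)} = - \left(-83\right) \left(37400 - 83\right) = - \left(-83\right) 37317 = \left(-1\right) \left(-3097311\right) = 3097311$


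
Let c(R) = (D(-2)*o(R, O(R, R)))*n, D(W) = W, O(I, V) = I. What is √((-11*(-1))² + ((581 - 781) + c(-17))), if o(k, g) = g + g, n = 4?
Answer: √193 ≈ 13.892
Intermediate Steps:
o(k, g) = 2*g
c(R) = -16*R (c(R) = -4*R*4 = -16*R)
√((-11*(-1))² + ((581 - 781) + c(-17))) = √((-11*(-1))² + ((581 - 781) - 16*(-17))) = √(11² + (-200 + 272)) = √(121 + 72) = √193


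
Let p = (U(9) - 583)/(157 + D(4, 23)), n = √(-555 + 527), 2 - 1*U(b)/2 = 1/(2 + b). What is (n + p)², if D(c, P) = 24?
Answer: (6371 - 3982*I*√7)²/3964081 ≈ -17.761 - 33.865*I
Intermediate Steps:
U(b) = 4 - 2/(2 + b)
n = 2*I*√7 (n = √(-28) = 2*I*√7 ≈ 5.2915*I)
p = -6371/1991 (p = (2*(3 + 2*9)/(2 + 9) - 583)/(157 + 24) = (2*(3 + 18)/11 - 583)/181 = (2*(1/11)*21 - 583)*(1/181) = (42/11 - 583)*(1/181) = -6371/11*1/181 = -6371/1991 ≈ -3.1999)
(n + p)² = (2*I*√7 - 6371/1991)² = (-6371/1991 + 2*I*√7)²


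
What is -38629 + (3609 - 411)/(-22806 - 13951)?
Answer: -1419889351/36757 ≈ -38629.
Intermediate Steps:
-38629 + (3609 - 411)/(-22806 - 13951) = -38629 + 3198/(-36757) = -38629 + 3198*(-1/36757) = -38629 - 3198/36757 = -1419889351/36757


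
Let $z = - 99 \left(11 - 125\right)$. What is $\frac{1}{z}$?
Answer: $\frac{1}{11286} \approx 8.8605 \cdot 10^{-5}$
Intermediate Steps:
$z = 11286$ ($z = \left(-99\right) \left(-114\right) = 11286$)
$\frac{1}{z} = \frac{1}{11286}$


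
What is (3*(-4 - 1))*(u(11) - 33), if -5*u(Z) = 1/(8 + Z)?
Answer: 9408/19 ≈ 495.16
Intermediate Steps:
u(Z) = -1/(5*(8 + Z))
(3*(-4 - 1))*(u(11) - 33) = (3*(-4 - 1))*(-1/(40 + 5*11) - 33) = (3*(-5))*(-1/(40 + 55) - 33) = -15*(-1/95 - 33) = -15*(-3136/95) = 9408/19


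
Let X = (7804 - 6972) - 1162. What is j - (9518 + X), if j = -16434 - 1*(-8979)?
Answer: -16643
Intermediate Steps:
X = -330 (X = 832 - 1162 = -330)
j = -7455 (j = -16434 + 8979 = -7455)
j - (9518 + X) = -7455 - (9518 - 330) = -7455 - 1*9188 = -7455 - 9188 = -16643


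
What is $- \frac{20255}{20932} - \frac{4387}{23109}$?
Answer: $- \frac{559901479}{483717588} \approx -1.1575$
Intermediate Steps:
$- \frac{20255}{20932} - \frac{4387}{23109} = - \frac{559901479}{483717588}$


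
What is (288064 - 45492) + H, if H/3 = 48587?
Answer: 388333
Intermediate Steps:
H = 145761 (H = 3*48587 = 145761)
(288064 - 45492) + H = (288064 - 45492) + 145761 = 242572 + 145761 = 388333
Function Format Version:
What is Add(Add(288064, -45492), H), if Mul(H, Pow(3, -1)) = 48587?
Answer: 388333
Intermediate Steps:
H = 145761 (H = Mul(3, 48587) = 145761)
Add(Add(288064, -45492), H) = Add(Add(288064, -45492), 145761) = Add(242572, 145761) = 388333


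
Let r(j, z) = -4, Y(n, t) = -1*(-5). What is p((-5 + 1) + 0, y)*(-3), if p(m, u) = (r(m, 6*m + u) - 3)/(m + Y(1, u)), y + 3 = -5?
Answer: 21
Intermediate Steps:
Y(n, t) = 5
y = -8 (y = -3 - 5 = -8)
p(m, u) = -7/(5 + m) (p(m, u) = (-4 - 3)/(m + 5) = -7/(5 + m))
p((-5 + 1) + 0, y)*(-3) = -7/(5 + ((-5 + 1) + 0))*(-3) = -7/(5 + (-4 + 0))*(-3) = -7/(5 - 4)*(-3) = -7/1*(-3) = -7*1*(-3) = -7*(-3) = 21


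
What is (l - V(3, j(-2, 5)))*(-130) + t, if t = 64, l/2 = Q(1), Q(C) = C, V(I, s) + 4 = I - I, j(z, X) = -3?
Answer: -716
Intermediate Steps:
V(I, s) = -4 (V(I, s) = -4 + (I - I) = -4 + 0 = -4)
l = 2 (l = 2*1 = 2)
(l - V(3, j(-2, 5)))*(-130) + t = (2 - 1*(-4))*(-130) + 64 = (2 + 4)*(-130) + 64 = 6*(-130) + 64 = -780 + 64 = -716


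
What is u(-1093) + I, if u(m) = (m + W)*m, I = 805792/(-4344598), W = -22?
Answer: 2647369526909/2172299 ≈ 1.2187e+6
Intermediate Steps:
I = -402896/2172299 (I = 805792*(-1/4344598) = -402896/2172299 ≈ -0.18547)
u(m) = m*(-22 + m) (u(m) = (m - 22)*m = (-22 + m)*m = m*(-22 + m))
u(-1093) + I = -1093*(-22 - 1093) - 402896/2172299 = -1093*(-1115) - 402896/2172299 = 1218695 - 402896/2172299 = 2647369526909/2172299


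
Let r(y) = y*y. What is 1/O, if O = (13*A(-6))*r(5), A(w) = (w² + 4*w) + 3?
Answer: 1/4875 ≈ 0.00020513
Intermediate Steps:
r(y) = y²
A(w) = 3 + w² + 4*w
O = 4875 (O = (13*(3 + (-6)² + 4*(-6)))*5² = (13*(3 + 36 - 24))*25 = (13*15)*25 = 195*25 = 4875)
1/O = 1/4875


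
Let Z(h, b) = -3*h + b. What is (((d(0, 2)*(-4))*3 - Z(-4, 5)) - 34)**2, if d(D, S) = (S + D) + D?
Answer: 5625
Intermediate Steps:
d(D, S) = S + 2*D (d(D, S) = (D + S) + D = S + 2*D)
Z(h, b) = b - 3*h
(((d(0, 2)*(-4))*3 - Z(-4, 5)) - 34)**2 = ((((2 + 2*0)*(-4))*3 - (5 - 3*(-4))) - 34)**2 = ((((2 + 0)*(-4))*3 - (5 + 12)) - 34)**2 = (((2*(-4))*3 - 1*17) - 34)**2 = ((-8*3 - 17) - 34)**2 = ((-24 - 17) - 34)**2 = (-41 - 34)**2 = (-75)**2 = 5625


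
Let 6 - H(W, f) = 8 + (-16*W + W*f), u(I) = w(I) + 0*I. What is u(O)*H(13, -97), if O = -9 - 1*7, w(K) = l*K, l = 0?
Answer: 0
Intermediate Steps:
w(K) = 0 (w(K) = 0*K = 0)
O = -16 (O = -9 - 7 = -16)
u(I) = 0 (u(I) = 0 + 0*I = 0 + 0 = 0)
H(W, f) = -2 + 16*W - W*f (H(W, f) = 6 - (8 + (-16*W + W*f)) = 6 - (8 - 16*W + W*f) = 6 + (-8 + 16*W - W*f) = -2 + 16*W - W*f)
u(O)*H(13, -97) = 0*(-2 + 16*13 - 1*13*(-97)) = 0*(-2 + 208 + 1261) = 0*1467 = 0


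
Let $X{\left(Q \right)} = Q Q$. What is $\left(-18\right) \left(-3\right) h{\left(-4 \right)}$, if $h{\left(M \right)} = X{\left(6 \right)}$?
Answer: $1944$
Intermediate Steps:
$X{\left(Q \right)} = Q^{2}$
$h{\left(M \right)} = 36$ ($h{\left(M \right)} = 6^{2} = 36$)
$\left(-18\right) \left(-3\right) h{\left(-4 \right)} = \left(-18\right) \left(-3\right) 36 = 54 \cdot 36 = 1944$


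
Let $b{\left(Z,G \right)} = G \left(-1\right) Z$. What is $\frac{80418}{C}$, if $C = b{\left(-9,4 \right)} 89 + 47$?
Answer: $\frac{80418}{3251} \approx 24.736$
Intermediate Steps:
$b{\left(Z,G \right)} = - G Z$
$C = 3251$ ($C = \left(-1\right) 4 \left(-9\right) 89 + 47 = 36 \cdot 89 + 47 = 3204 + 47 = 3251$)
$\frac{80418}{C} = \frac{80418}{3251}$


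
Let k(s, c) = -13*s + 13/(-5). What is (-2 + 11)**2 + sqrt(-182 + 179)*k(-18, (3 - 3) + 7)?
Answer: 81 + 1157*I*sqrt(3)/5 ≈ 81.0 + 400.8*I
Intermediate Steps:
k(s, c) = -13/5 - 13*s (k(s, c) = -13*s + 13*(-1/5) = -13*s - 13/5 = -13/5 - 13*s)
(-2 + 11)**2 + sqrt(-182 + 179)*k(-18, (3 - 3) + 7) = (-2 + 11)**2 + sqrt(-182 + 179)*(-13/5 - 13*(-18)) = 9**2 + sqrt(-3)*(-13/5 + 234) = 81 + (I*sqrt(3))*(1157/5) = 81 + 1157*I*sqrt(3)/5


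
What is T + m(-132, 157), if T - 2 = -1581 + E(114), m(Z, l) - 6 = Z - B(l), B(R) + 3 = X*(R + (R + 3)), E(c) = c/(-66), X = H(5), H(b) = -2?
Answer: -11767/11 ≈ -1069.7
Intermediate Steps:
X = -2
E(c) = -c/66 (E(c) = c*(-1/66) = -c/66)
B(R) = -9 - 4*R (B(R) = -3 - 2*(R + (R + 3)) = -3 - 2*(R + (3 + R)) = -3 - 2*(3 + 2*R) = -3 + (-6 - 4*R) = -9 - 4*R)
m(Z, l) = 15 + Z + 4*l (m(Z, l) = 6 + (Z - (-9 - 4*l)) = 6 + (Z + (9 + 4*l)) = 6 + (9 + Z + 4*l) = 15 + Z + 4*l)
T = -17388/11 (T = 2 + (-1581 - 1/66*114) = 2 + (-1581 - 19/11) = 2 - 17410/11 = -17388/11 ≈ -1580.7)
T + m(-132, 157) = -17388/11 + (15 - 132 + 4*157) = -17388/11 + (15 - 132 + 628) = -17388/11 + 511 = -11767/11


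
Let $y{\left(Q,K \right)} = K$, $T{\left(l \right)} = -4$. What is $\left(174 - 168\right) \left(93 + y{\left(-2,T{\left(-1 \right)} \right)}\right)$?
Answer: $534$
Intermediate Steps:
$\left(174 - 168\right) \left(93 + y{\left(-2,T{\left(-1 \right)} \right)}\right) = \left(174 - 168\right) \left(93 - 4\right) = \left(174 - 168\right) 89 = 6 \cdot 89 = 534$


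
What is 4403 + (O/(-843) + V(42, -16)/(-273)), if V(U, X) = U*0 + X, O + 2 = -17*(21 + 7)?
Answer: 112605111/25571 ≈ 4403.6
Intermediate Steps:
O = -478 (O = -2 - 17*(21 + 7) = -2 - 17*28 = -2 - 476 = -478)
V(U, X) = X (V(U, X) = 0 + X = X)
4403 + (O/(-843) + V(42, -16)/(-273)) = 4403 + (-478/(-843) - 16/(-273)) = 4403 + (-478*(-1/843) - 16*(-1/273)) = 4403 + (478/843 + 16/273) = 4403 + 15998/25571 = 112605111/25571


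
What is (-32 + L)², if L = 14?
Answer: 324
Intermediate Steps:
(-32 + L)² = (-32 + 14)² = (-18)² = 324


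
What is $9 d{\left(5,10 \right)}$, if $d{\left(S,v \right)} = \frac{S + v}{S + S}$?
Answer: $\frac{27}{2} \approx 13.5$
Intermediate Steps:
$d{\left(S,v \right)} = \frac{S + v}{2 S}$
$9 d{\left(5,10 \right)} = 9 \frac{5 + 10}{2 \cdot 5} = 9 \cdot \frac{1}{2} \cdot \frac{1}{5} \cdot 15 = 9 \cdot \frac{3}{2} = \frac{27}{2}$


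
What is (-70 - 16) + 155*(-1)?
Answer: -241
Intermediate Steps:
(-70 - 16) + 155*(-1) = -86 - 155 = -241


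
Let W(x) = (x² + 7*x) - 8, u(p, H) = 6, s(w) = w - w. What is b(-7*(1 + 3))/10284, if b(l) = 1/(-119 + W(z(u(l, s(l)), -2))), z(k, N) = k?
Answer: -1/503916 ≈ -1.9845e-6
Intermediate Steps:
s(w) = 0
W(x) = -8 + x² + 7*x
b(l) = -1/49 (b(l) = 1/(-119 + (-8 + 6² + 7*6)) = 1/(-119 + (-8 + 36 + 42)) = 1/(-119 + 70) = 1/(-49) = -1/49)
b(-7*(1 + 3))/10284 = -1/49/10284 = -1/49*1/10284 = -1/503916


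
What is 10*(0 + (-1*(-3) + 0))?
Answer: 30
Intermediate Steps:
10*(0 + (-1*(-3) + 0)) = 10*(0 + (3 + 0)) = 10*(0 + 3) = 10*3 = 30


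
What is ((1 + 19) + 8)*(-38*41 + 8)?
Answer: -43400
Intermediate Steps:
((1 + 19) + 8)*(-38*41 + 8) = (20 + 8)*(-1558 + 8) = 28*(-1550) = -43400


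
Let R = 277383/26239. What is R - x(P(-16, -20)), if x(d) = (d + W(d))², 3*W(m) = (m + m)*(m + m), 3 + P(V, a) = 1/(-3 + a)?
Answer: -5025505718173/66084731991 ≈ -76.046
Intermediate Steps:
P(V, a) = -3 + 1/(-3 + a)
W(m) = 4*m²/3 (W(m) = ((m + m)*(m + m))/3 = ((2*m)*(2*m))/3 = (4*m²)/3 = 4*m²/3)
R = 277383/26239 (R = 277383*(1/26239) = 277383/26239 ≈ 10.571)
x(d) = (d + 4*d²/3)²
R - x(P(-16, -20)) = 277383/26239 - ((10 - 3*(-20))/(-3 - 20))²*(3 + 4*((10 - 3*(-20))/(-3 - 20)))²/9 = 277383/26239 - ((10 + 60)/(-23))²*(3 + 4*((10 + 60)/(-23)))²/9 = 277383/26239 - (-1/23*70)²*(3 + 4*(-1/23*70))²/9 = 277383/26239 - (-70/23)²*(3 + 4*(-70/23))²/9 = 277383/26239 - 4900*(3 - 280/23)²/(9*529) = 277383/26239 - 4900*(-211/23)²/(9*529) = 277383/26239 - 4900*44521/(9*529*529) = 277383/26239 - 1*218152900/2518569 = 277383/26239 - 218152900/2518569 = -5025505718173/66084731991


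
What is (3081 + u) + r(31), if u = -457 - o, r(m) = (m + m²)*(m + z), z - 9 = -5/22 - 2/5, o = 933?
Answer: 2241181/55 ≈ 40749.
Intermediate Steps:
z = 921/110 (z = 9 + (-5/22 - 2/5) = 9 + (-5*1/22 - 2*⅕) = 9 + (-5/22 - ⅖) = 9 - 69/110 = 921/110 ≈ 8.3727)
r(m) = (921/110 + m)*(m + m²) (r(m) = (m + m²)*(m + 921/110) = (m + m²)*(921/110 + m) = (921/110 + m)*(m + m²))
u = -1390 (u = -457 - 1*933 = -457 - 933 = -1390)
(3081 + u) + r(31) = (3081 - 1390) + (1/110)*31*(921 + 110*31² + 1031*31) = 1691 + (1/110)*31*(921 + 110*961 + 31961) = 1691 + (1/110)*31*(921 + 105710 + 31961) = 1691 + (1/110)*31*138592 = 1691 + 2148176/55 = 2241181/55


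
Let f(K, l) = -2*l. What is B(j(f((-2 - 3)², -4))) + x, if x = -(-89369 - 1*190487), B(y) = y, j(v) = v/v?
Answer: 279857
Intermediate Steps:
j(v) = 1
x = 279856 (x = -(-89369 - 190487) = -1*(-279856) = 279856)
B(j(f((-2 - 3)², -4))) + x = 1 + 279856 = 279857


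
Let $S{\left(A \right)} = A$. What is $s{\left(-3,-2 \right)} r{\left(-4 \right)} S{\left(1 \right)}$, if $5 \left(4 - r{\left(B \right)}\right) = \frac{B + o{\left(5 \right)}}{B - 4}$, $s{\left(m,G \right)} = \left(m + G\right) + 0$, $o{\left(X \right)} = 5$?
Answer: $- \frac{161}{8} \approx -20.125$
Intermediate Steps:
$s{\left(m,G \right)} = G + m$ ($s{\left(m,G \right)} = \left(G + m\right) + 0 = G + m$)
$r{\left(B \right)} = 4 - \frac{5 + B}{5 \left(-4 + B\right)}$ ($r{\left(B \right)} = 4 - \frac{\left(B + 5\right) \frac{1}{B - 4}}{5} = 4 - \frac{\left(5 + B\right) \frac{1}{-4 + B}}{5} = 4 - \frac{\frac{1}{-4 + B} \left(5 + B\right)}{5} = 4 - \frac{5 + B}{5 \left(-4 + B\right)}$)
$s{\left(-3,-2 \right)} r{\left(-4 \right)} S{\left(1 \right)} = \left(-2 - 3\right) \frac{-85 + 19 \left(-4\right)}{5 \left(-4 - 4\right)} 1 = - 5 \frac{-85 - 76}{5 \left(-8\right)} 1 = - 5 \cdot \frac{1}{5} \left(- \frac{1}{8}\right) \left(-161\right) 1 = \left(-5\right) \frac{161}{40} \cdot 1 = \left(- \frac{161}{8}\right) 1 = - \frac{161}{8}$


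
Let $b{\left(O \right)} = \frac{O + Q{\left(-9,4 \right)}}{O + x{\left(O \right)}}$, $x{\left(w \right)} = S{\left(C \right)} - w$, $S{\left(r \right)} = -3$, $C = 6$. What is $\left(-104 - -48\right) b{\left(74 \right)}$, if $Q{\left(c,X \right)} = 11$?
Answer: $\frac{4760}{3} \approx 1586.7$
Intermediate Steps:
$x{\left(w \right)} = -3 - w$
$b{\left(O \right)} = - \frac{11}{3} - \frac{O}{3}$ ($b{\left(O \right)} = \frac{O + 11}{O - \left(3 + O\right)} = \frac{11 + O}{-3} = \left(11 + O\right) \left(- \frac{1}{3}\right) = - \frac{11}{3} - \frac{O}{3}$)
$\left(-104 - -48\right) b{\left(74 \right)} = \left(-104 - -48\right) \left(- \frac{11}{3} - \frac{74}{3}\right) = \left(-104 + 48\right) \left(- \frac{11}{3} - \frac{74}{3}\right) = \left(-56\right) \left(- \frac{85}{3}\right) = \frac{4760}{3}$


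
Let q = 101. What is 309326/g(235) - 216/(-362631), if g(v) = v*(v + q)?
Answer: 18698042011/4772223960 ≈ 3.9181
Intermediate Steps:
g(v) = v*(101 + v) (g(v) = v*(v + 101) = v*(101 + v))
309326/g(235) - 216/(-362631) = 309326/((235*(101 + 235))) - 216/(-362631) = 309326/((235*336)) - 216*(-1/362631) = 309326/78960 + 72/120877 = 309326*(1/78960) + 72/120877 = 154663/39480 + 72/120877 = 18698042011/4772223960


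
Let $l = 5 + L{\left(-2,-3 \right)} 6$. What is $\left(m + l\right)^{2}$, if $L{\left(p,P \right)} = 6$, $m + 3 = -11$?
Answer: $729$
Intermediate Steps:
$m = -14$ ($m = -3 - 11 = -14$)
$l = 41$ ($l = 5 + 6 \cdot 6 = 5 + 36 = 41$)
$\left(m + l\right)^{2} = \left(-14 + 41\right)^{2} = 27^{2} = 729$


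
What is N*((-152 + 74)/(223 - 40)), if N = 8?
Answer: -208/61 ≈ -3.4098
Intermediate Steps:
N*((-152 + 74)/(223 - 40)) = 8*((-152 + 74)/(223 - 40)) = 8*(-78/183) = 8*(-78*1/183) = 8*(-26/61) = -208/61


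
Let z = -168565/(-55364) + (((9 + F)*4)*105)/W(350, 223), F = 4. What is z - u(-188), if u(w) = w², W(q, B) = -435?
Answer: -56762035375/1605556 ≈ -35354.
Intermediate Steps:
z = -15264111/1605556 (z = -168565/(-55364) + (((9 + 4)*4)*105)/(-435) = -168565*(-1/55364) + ((13*4)*105)*(-1/435) = 168565/55364 + (52*105)*(-1/435) = 168565/55364 + 5460*(-1/435) = 168565/55364 - 364/29 = -15264111/1605556 ≈ -9.5070)
z - u(-188) = -15264111/1605556 - 1*(-188)² = -15264111/1605556 - 1*35344 = -15264111/1605556 - 35344 = -56762035375/1605556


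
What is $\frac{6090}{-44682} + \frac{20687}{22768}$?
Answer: $\frac{130946569}{169553296} \approx 0.7723$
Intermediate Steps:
$\frac{6090}{-44682} + \frac{20687}{22768} = 6090 \left(- \frac{1}{44682}\right) + 20687 \cdot \frac{1}{22768} = - \frac{1015}{7447} + \frac{20687}{22768} = \frac{130946569}{169553296}$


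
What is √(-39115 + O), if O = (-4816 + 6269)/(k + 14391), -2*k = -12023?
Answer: 9*I*√804052282945/40805 ≈ 197.77*I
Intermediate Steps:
k = 12023/2 (k = -½*(-12023) = 12023/2 ≈ 6011.5)
O = 2906/40805 (O = (-4816 + 6269)/(12023/2 + 14391) = 1453/(40805/2) = 1453*(2/40805) = 2906/40805 ≈ 0.071217)
√(-39115 + O) = √(-39115 + 2906/40805) = √(-1596084669/40805) = 9*I*√804052282945/40805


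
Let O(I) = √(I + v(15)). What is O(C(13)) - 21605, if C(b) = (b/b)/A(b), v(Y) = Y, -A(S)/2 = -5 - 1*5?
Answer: -21605 + √1505/10 ≈ -21601.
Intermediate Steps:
A(S) = 20 (A(S) = -2*(-5 - 1*5) = -2*(-5 - 5) = -2*(-10) = 20)
C(b) = 1/20 (C(b) = (b/b)/20 = 1*(1/20) = 1/20)
O(I) = √(15 + I) (O(I) = √(I + 15) = √(15 + I))
O(C(13)) - 21605 = √(15 + 1/20) - 21605 = √(301/20) - 21605 = √1505/10 - 21605 = -21605 + √1505/10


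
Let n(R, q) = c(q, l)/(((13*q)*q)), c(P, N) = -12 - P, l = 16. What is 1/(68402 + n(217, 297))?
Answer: 382239/26145911975 ≈ 1.4619e-5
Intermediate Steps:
n(R, q) = (-12 - q)/(13*q²) (n(R, q) = (-12 - q)/(((13*q)*q)) = (-12 - q)/((13*q²)) = (-12 - q)*(1/(13*q²)) = (-12 - q)/(13*q²))
1/(68402 + n(217, 297)) = 1/(68402 + (1/13)*(-12 - 1*297)/297²) = 1/(68402 + (1/13)*(1/88209)*(-12 - 297)) = 1/(68402 + (1/13)*(1/88209)*(-309)) = 1/(68402 - 103/382239) = 1/(26145911975/382239) = 382239/26145911975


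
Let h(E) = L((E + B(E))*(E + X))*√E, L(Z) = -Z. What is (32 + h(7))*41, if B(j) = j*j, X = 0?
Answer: 1312 - 16072*√7 ≈ -41211.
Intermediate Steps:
B(j) = j²
h(E) = -E^(3/2)*(E + E²) (h(E) = (-(E + E²)*(E + 0))*√E = (-(E + E²)*E)*√E = (-E*(E + E²))*√E = -E^(3/2)*(E + E²))
(32 + h(7))*41 = (32 + 7^(5/2)*(-1 - 1*7))*41 = (32 + (49*√7)*(-1 - 7))*41 = (32 + (49*√7)*(-8))*41 = (32 - 392*√7)*41 = 1312 - 16072*√7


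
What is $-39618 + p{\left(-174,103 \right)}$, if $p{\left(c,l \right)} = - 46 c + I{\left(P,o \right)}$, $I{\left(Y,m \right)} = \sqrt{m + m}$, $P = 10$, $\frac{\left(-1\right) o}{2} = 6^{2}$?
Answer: $-31614 + 12 i \approx -31614.0 + 12.0 i$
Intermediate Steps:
$o = -72$ ($o = - 2 \cdot 6^{2} = \left(-2\right) 36 = -72$)
$I{\left(Y,m \right)} = \sqrt{2} \sqrt{m}$ ($I{\left(Y,m \right)} = \sqrt{2 m} = \sqrt{2} \sqrt{m}$)
$p{\left(c,l \right)} = - 46 c + 12 i$ ($p{\left(c,l \right)} = - 46 c + \sqrt{2} \sqrt{-72} = - 46 c + \sqrt{2} \cdot 6 i \sqrt{2} = - 46 c + 12 i$)
$-39618 + p{\left(-174,103 \right)} = -39618 + \left(\left(-46\right) \left(-174\right) + 12 i\right) = -39618 + \left(8004 + 12 i\right) = -31614 + 12 i$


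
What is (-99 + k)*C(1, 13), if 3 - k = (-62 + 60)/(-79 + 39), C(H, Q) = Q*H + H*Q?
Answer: -24973/10 ≈ -2497.3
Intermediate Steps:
C(H, Q) = 2*H*Q (C(H, Q) = H*Q + H*Q = 2*H*Q)
k = 59/20 (k = 3 - (-62 + 60)/(-79 + 39) = 3 - (-2)/(-40) = 3 - (-2)*(-1)/40 = 3 - 1*1/20 = 3 - 1/20 = 59/20 ≈ 2.9500)
(-99 + k)*C(1, 13) = (-99 + 59/20)*(2*1*13) = -1921/20*26 = -24973/10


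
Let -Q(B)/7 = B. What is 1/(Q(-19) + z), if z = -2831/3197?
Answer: 3197/422370 ≈ 0.0075692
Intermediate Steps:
z = -2831/3197 (z = -2831*1/3197 = -2831/3197 ≈ -0.88552)
Q(B) = -7*B
1/(Q(-19) + z) = 1/(-7*(-19) - 2831/3197) = 1/(133 - 2831/3197) = 1/(422370/3197) = 3197/422370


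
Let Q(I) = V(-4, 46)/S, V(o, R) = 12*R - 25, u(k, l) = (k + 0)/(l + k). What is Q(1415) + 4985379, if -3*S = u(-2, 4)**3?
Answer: 4986960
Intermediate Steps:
u(k, l) = k/(k + l)
V(o, R) = -25 + 12*R
S = 1/3 (S = -(-8/(-2 + 4)**3)/3 = -(-1*1**3)/3 = -(-2*1/2)**3/3 = -1/3*(-1)**3 = -1/3*(-1) = 1/3 ≈ 0.33333)
Q(I) = 1581 (Q(I) = (-25 + 12*46)/(1/3) = (-25 + 552)*3 = 527*3 = 1581)
Q(1415) + 4985379 = 1581 + 4985379 = 4986960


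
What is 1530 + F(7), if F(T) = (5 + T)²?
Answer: 1674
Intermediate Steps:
1530 + F(7) = 1530 + (5 + 7)² = 1530 + 12² = 1530 + 144 = 1674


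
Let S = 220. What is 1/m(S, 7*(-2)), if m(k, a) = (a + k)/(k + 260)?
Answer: 240/103 ≈ 2.3301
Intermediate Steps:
m(k, a) = (a + k)/(260 + k)
1/m(S, 7*(-2)) = 1/((7*(-2) + 220)/(260 + 220)) = 1/((-14 + 220)/480) = 1/((1/480)*206) = 1/(103/240) = 240/103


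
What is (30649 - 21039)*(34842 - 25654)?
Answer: 88296680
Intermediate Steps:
(30649 - 21039)*(34842 - 25654) = 9610*9188 = 88296680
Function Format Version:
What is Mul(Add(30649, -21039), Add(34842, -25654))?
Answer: 88296680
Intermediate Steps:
Mul(Add(30649, -21039), Add(34842, -25654)) = Mul(9610, 9188) = 88296680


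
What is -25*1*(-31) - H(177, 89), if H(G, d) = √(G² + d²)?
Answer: 775 - 5*√1570 ≈ 576.88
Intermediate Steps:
-25*1*(-31) - H(177, 89) = -25*1*(-31) - √(177² + 89²) = -25*(-31) - √(31329 + 7921) = 775 - √39250 = 775 - 5*√1570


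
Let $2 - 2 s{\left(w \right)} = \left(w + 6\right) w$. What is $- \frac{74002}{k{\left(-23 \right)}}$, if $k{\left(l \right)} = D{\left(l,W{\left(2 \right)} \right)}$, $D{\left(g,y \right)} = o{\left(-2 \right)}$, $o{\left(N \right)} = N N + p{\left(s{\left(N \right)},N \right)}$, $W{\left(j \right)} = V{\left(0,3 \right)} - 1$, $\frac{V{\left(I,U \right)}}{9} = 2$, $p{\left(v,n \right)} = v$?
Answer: $- \frac{74002}{9} \approx -8222.4$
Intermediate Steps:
$s{\left(w \right)} = 1 - \frac{w \left(6 + w\right)}{2}$ ($s{\left(w \right)} = 1 - \frac{\left(w + 6\right) w}{2} = 1 - \frac{\left(6 + w\right) w}{2} = 1 - \frac{w \left(6 + w\right)}{2}$)
$V{\left(I,U \right)} = 18$ ($V{\left(I,U \right)} = 9 \cdot 2 = 18$)
$W{\left(j \right)} = 17$ ($W{\left(j \right)} = 18 - 1 = 17$)
$o{\left(N \right)} = 1 + \frac{N^{2}}{2} - 3 N$ ($o{\left(N \right)} = N N - \left(-1 + \frac{N^{2}}{2} + 3 N\right) = N^{2} - \left(-1 + \frac{N^{2}}{2} + 3 N\right) = 1 + \frac{N^{2}}{2} - 3 N$)
$D{\left(g,y \right)} = 9$ ($D{\left(g,y \right)} = 1 + \frac{\left(-2\right)^{2}}{2} - -6 = 1 + \frac{1}{2} \cdot 4 + 6 = 1 + 2 + 6 = 9$)
$k{\left(l \right)} = 9$
$- \frac{74002}{k{\left(-23 \right)}} = - \frac{74002}{9}$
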